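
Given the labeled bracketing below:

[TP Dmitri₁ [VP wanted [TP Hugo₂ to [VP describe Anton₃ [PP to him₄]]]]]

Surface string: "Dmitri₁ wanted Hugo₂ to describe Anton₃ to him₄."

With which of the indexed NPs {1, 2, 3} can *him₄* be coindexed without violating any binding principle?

*him* is a pronoun, so Principle B applies: it must be free in its binding domain.
Binding domain of *him₄*: the embedded TP, whose subject is Hugo₂.
*Dmitri₁* c-commands the pronoun but from outside its binding domain, and is not c-commanded by it → coindexation permitted.
*Hugo₂* c-commands the pronoun within its binding domain → coindexation would violate Principle B.
*Anton₃* c-commands the pronoun within its binding domain → coindexation would violate Principle B.

{1}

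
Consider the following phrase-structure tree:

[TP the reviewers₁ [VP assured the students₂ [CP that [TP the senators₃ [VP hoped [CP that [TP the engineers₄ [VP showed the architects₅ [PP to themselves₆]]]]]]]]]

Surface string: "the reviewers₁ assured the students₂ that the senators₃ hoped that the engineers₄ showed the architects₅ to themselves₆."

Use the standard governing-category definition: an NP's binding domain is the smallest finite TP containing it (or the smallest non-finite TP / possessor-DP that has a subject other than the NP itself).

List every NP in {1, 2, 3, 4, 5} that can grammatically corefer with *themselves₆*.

{4, 5}

*themselves* is an anaphor, so Principle A applies: it must be bound in its binding domain.
Binding domain of *themselves₆*: the embedded TP, whose subject is the engineers₄.
*the reviewers₁* c-commands the anaphor but is outside its binding domain → cannot satisfy Principle A.
*the students₂* c-commands the anaphor but is outside its binding domain → cannot satisfy Principle A.
*the senators₃* c-commands the anaphor but is outside its binding domain → cannot satisfy Principle A.
*the engineers₄* c-commands the anaphor within its binding domain → licit binder.
*the architects₅* c-commands the anaphor within its binding domain → licit binder.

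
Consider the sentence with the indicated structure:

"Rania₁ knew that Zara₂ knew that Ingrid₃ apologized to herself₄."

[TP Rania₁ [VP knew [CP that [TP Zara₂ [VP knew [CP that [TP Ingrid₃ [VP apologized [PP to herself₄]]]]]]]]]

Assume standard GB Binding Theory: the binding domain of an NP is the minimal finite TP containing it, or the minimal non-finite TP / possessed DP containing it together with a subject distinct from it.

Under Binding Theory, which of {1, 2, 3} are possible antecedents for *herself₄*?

*herself* is an anaphor, so Principle A applies: it must be bound in its binding domain.
Binding domain of *herself₄*: the embedded TP, whose subject is Ingrid₃.
*Rania₁* c-commands the anaphor but is outside its binding domain → cannot satisfy Principle A.
*Zara₂* c-commands the anaphor but is outside its binding domain → cannot satisfy Principle A.
*Ingrid₃* c-commands the anaphor within its binding domain → licit binder.

{3}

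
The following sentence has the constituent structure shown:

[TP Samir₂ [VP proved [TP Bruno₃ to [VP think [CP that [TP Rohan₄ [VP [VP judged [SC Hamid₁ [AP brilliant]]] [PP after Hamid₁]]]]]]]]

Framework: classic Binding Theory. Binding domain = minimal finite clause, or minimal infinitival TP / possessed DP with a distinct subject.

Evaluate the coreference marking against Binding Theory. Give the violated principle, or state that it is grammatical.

The two coindexed NPs are *Hamid₁* and *Hamid₁*.
*Hamid₁* is an R-expression; no coindexed NP c-commands it, so Principle C holds.
*Hamid₁* is an R-expression; *Hamid₁* does not c-command it, and no other NP shares its index, so Principle C is satisfied.
All principles are respected.

grammatical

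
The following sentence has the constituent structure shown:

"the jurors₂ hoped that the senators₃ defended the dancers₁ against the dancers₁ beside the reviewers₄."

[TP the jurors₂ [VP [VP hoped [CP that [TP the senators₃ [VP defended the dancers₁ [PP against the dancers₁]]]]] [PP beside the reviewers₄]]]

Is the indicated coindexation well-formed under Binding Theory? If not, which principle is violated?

The two coindexed NPs are *the dancers₁* (the lower occurrence) and *the dancers₁* (the higher occurrence).
*the dancers₁* (the lower occurrence) is an R-expression. Principle C requires it to be free everywhere.
*the dancers₁* (the higher occurrence) c-commands it and carries the same index.
The R-expression is bound → Principle C violation.

Principle C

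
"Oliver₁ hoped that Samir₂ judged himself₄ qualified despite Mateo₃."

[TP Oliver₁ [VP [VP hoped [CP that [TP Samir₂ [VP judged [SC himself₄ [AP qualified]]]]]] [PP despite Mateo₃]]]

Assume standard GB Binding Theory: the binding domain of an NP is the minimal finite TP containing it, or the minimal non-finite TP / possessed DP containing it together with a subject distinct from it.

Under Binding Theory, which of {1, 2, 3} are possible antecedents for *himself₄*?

{2}

*himself* is an anaphor, so Principle A applies: it must be bound in its binding domain.
Binding domain of *himself₄*: the embedded TP, whose subject is Samir₂.
*Oliver₁* c-commands the anaphor but is outside its binding domain → cannot satisfy Principle A.
*Samir₂* c-commands the anaphor within its binding domain → licit binder.
*Mateo₃* does not c-command the anaphor → cannot bind it.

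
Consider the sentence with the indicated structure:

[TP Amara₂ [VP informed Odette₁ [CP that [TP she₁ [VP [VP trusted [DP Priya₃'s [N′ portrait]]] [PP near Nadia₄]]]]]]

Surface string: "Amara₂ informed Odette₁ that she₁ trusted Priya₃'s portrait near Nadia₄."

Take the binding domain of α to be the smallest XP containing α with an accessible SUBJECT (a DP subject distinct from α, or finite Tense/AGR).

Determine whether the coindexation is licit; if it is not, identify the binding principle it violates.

grammatical

The two coindexed NPs are *Odette₁* and *she₁*.
*she₁* is a pronoun; nothing c-commands it within its binding domain (the embedded TP.), so Principle B holds trivially.
*Odette₁* is an R-expression; *she₁* does not c-command it, and no other NP shares its index, so Principle C is satisfied.
All principles are respected.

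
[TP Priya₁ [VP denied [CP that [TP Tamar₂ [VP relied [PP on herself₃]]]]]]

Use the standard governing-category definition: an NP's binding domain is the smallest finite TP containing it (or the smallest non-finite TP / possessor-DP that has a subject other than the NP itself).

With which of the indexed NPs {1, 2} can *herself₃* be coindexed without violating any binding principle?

{2}

*herself* is an anaphor, so Principle A applies: it must be bound in its binding domain.
Binding domain of *herself₃*: the embedded TP, whose subject is Tamar₂.
*Priya₁* c-commands the anaphor but is outside its binding domain → cannot satisfy Principle A.
*Tamar₂* c-commands the anaphor within its binding domain → licit binder.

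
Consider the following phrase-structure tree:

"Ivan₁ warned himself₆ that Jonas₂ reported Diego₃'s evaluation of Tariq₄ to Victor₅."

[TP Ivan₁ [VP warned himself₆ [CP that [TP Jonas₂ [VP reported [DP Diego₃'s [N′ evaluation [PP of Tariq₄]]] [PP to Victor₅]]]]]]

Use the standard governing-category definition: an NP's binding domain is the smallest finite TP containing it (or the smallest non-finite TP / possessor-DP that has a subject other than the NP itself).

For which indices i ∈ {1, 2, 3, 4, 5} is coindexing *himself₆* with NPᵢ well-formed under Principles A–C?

*himself* is an anaphor, so Principle A applies: it must be bound in its binding domain.
Binding domain of *himself₆*: the matrix TP, whose subject is Ivan₁.
*Ivan₁* c-commands the anaphor within its binding domain → licit binder.
*Jonas₂* does not c-command the anaphor → cannot bind it.
*Diego₃* does not c-command the anaphor → cannot bind it.
*Tariq₄* does not c-command the anaphor → cannot bind it.
*Victor₅* does not c-command the anaphor → cannot bind it.

{1}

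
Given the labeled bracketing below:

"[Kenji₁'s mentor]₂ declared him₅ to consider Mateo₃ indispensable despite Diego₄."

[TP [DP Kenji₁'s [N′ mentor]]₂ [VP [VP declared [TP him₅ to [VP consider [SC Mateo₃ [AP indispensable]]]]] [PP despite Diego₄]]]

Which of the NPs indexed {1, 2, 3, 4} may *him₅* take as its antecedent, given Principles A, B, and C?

{1, 4}

*him* is a pronoun, so Principle B applies: it must be free in its binding domain.
Binding domain of *him₅*: the matrix TP, whose subject is [Kenji₁'s mentor]₂.
*Kenji₁* and the pronoun do not c-command one another → neither Principle B nor Principle C is at stake; coindexation permitted.
*[Kenji₁'s mentor]₂* c-commands the pronoun within its binding domain → coindexation would violate Principle B.
*Mateo₃*: the pronoun c-commands this R-expression → coindexation would violate Principle C on *Mateo₃*.
*Diego₄* and the pronoun do not c-command one another → neither Principle B nor Principle C is at stake; coindexation permitted.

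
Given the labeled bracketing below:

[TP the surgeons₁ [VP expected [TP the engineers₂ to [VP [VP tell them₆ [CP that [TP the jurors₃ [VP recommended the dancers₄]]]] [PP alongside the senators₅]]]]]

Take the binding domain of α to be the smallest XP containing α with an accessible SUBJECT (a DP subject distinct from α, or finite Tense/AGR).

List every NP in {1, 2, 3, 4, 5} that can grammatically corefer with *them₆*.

{1, 5}

*them* is a pronoun, so Principle B applies: it must be free in its binding domain.
Binding domain of *them₆*: the embedded TP, whose subject is the engineers₂.
*the surgeons₁* c-commands the pronoun but from outside its binding domain, and is not c-commanded by it → coindexation permitted.
*the engineers₂* c-commands the pronoun within its binding domain → coindexation would violate Principle B.
*the jurors₃*: the pronoun c-commands this R-expression → coindexation would violate Principle C on *the jurors₃*.
*the dancers₄*: the pronoun c-commands this R-expression → coindexation would violate Principle C on *the dancers₄*.
*the senators₅* and the pronoun do not c-command one another → neither Principle B nor Principle C is at stake; coindexation permitted.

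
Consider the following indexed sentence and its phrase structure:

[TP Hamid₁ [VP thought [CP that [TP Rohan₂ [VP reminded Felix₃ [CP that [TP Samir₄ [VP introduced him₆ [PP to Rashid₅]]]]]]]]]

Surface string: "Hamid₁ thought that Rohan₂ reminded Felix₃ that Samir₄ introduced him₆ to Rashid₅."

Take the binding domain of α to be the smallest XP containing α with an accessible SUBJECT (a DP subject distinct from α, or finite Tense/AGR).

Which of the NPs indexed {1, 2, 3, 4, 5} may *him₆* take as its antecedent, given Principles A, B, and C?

{1, 2, 3}

*him* is a pronoun, so Principle B applies: it must be free in its binding domain.
Binding domain of *him₆*: the embedded TP, whose subject is Samir₄.
*Hamid₁* c-commands the pronoun but from outside its binding domain, and is not c-commanded by it → coindexation permitted.
*Rohan₂* c-commands the pronoun but from outside its binding domain, and is not c-commanded by it → coindexation permitted.
*Felix₃* c-commands the pronoun but from outside its binding domain, and is not c-commanded by it → coindexation permitted.
*Samir₄* c-commands the pronoun within its binding domain → coindexation would violate Principle B.
*Rashid₅*: the pronoun c-commands this R-expression → coindexation would violate Principle C on *Rashid₅*.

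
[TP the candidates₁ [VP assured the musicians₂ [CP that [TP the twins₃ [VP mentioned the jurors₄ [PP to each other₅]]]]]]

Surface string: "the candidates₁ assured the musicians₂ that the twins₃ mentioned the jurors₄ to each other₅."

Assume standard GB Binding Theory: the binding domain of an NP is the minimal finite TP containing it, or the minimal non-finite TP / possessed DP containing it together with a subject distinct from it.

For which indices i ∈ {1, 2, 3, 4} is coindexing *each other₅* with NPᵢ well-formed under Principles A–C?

{3, 4}

*each other* is an anaphor, so Principle A applies: it must be bound in its binding domain.
Binding domain of *each other₅*: the embedded TP, whose subject is the twins₃.
*the candidates₁* c-commands the anaphor but is outside its binding domain → cannot satisfy Principle A.
*the musicians₂* c-commands the anaphor but is outside its binding domain → cannot satisfy Principle A.
*the twins₃* c-commands the anaphor within its binding domain → licit binder.
*the jurors₄* c-commands the anaphor within its binding domain → licit binder.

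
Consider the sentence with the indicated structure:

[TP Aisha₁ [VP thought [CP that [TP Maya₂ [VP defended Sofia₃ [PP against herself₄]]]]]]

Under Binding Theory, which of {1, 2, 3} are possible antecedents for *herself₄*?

*herself* is an anaphor, so Principle A applies: it must be bound in its binding domain.
Binding domain of *herself₄*: the embedded TP, whose subject is Maya₂.
*Aisha₁* c-commands the anaphor but is outside its binding domain → cannot satisfy Principle A.
*Maya₂* c-commands the anaphor within its binding domain → licit binder.
*Sofia₃* c-commands the anaphor within its binding domain → licit binder.

{2, 3}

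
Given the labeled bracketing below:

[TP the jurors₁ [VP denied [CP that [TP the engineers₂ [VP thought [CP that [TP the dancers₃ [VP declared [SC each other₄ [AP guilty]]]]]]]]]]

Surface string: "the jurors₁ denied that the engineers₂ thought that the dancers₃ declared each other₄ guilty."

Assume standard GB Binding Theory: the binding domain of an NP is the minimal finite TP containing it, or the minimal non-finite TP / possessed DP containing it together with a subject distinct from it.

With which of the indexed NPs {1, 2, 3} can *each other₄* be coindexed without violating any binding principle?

{3}

*each other* is an anaphor, so Principle A applies: it must be bound in its binding domain.
Binding domain of *each other₄*: the embedded TP, whose subject is the dancers₃.
*the jurors₁* c-commands the anaphor but is outside its binding domain → cannot satisfy Principle A.
*the engineers₂* c-commands the anaphor but is outside its binding domain → cannot satisfy Principle A.
*the dancers₃* c-commands the anaphor within its binding domain → licit binder.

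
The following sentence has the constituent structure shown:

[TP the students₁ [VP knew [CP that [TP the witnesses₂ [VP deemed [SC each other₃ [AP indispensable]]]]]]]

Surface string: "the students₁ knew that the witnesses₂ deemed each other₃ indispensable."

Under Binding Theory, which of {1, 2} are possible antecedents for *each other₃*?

*each other* is an anaphor, so Principle A applies: it must be bound in its binding domain.
Binding domain of *each other₃*: the embedded TP, whose subject is the witnesses₂.
*the students₁* c-commands the anaphor but is outside its binding domain → cannot satisfy Principle A.
*the witnesses₂* c-commands the anaphor within its binding domain → licit binder.

{2}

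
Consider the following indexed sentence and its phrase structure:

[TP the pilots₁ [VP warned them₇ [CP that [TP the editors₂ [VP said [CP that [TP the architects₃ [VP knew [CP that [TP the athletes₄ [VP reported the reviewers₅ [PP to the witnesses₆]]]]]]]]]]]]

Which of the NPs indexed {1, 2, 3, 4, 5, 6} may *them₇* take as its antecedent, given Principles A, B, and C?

*them* is a pronoun, so Principle B applies: it must be free in its binding domain.
Binding domain of *them₇*: the matrix TP, whose subject is the pilots₁.
*the pilots₁* c-commands the pronoun within its binding domain → coindexation would violate Principle B.
*the editors₂*: the pronoun c-commands this R-expression → coindexation would violate Principle C on *the editors₂*.
*the architects₃*: the pronoun c-commands this R-expression → coindexation would violate Principle C on *the architects₃*.
*the athletes₄*: the pronoun c-commands this R-expression → coindexation would violate Principle C on *the athletes₄*.
*the reviewers₅*: the pronoun c-commands this R-expression → coindexation would violate Principle C on *the reviewers₅*.
*the witnesses₆*: the pronoun c-commands this R-expression → coindexation would violate Principle C on *the witnesses₆*.

none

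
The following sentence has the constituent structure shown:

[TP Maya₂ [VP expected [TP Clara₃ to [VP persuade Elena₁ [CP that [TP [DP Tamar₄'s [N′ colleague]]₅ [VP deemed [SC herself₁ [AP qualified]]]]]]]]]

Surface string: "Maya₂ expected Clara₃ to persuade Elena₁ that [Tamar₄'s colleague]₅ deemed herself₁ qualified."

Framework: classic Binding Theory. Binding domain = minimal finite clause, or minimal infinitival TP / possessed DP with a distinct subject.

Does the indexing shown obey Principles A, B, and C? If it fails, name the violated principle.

Principle A

The two coindexed NPs are *Elena₁* and *herself₁*.
*herself₁* is an anaphor. Principle A requires it to be bound within its binding domain — the embedded TP, whose subject is [Tamar₄'s colleague]₅.
Within that domain it is c-commanded by *[Tamar₄'s colleague]₅*, which does not share its index.
*Elena₁* does c-command the anaphor, but from outside its binding domain.
The anaphor is unbound in its domain → Principle A violation.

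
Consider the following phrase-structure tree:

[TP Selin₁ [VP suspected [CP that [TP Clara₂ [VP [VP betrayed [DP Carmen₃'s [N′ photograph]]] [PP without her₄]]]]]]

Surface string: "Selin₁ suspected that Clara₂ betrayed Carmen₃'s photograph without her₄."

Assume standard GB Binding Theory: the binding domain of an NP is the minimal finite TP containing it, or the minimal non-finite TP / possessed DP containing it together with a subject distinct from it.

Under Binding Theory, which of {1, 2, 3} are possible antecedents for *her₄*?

*her* is a pronoun, so Principle B applies: it must be free in its binding domain.
Binding domain of *her₄*: the embedded TP, whose subject is Clara₂.
*Selin₁* c-commands the pronoun but from outside its binding domain, and is not c-commanded by it → coindexation permitted.
*Clara₂* c-commands the pronoun within its binding domain → coindexation would violate Principle B.
*Carmen₃* and the pronoun do not c-command one another → neither Principle B nor Principle C is at stake; coindexation permitted.

{1, 3}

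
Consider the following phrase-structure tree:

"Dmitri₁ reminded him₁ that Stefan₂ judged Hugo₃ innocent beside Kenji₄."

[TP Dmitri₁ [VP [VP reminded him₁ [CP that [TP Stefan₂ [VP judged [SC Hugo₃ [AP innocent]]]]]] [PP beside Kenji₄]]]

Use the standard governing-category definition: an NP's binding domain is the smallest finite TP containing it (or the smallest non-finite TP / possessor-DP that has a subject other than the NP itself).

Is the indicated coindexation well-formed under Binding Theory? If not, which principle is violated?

The two coindexed NPs are *Dmitri₁* and *him₁*.
*him₁* is a pronoun. Its binding domain is the matrix TP, whose subject is Dmitri₁.
*Dmitri₁* c-commands it within that domain and carries the same index.
The pronoun is locally bound → Principle B violation.

Principle B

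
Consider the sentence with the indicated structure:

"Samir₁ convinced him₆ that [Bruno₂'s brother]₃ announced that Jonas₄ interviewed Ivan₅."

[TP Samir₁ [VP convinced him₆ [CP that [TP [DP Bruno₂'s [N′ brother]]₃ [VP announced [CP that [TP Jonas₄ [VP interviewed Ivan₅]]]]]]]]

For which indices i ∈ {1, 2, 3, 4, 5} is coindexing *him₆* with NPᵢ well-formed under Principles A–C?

*him* is a pronoun, so Principle B applies: it must be free in its binding domain.
Binding domain of *him₆*: the matrix TP, whose subject is Samir₁.
*Samir₁* c-commands the pronoun within its binding domain → coindexation would violate Principle B.
*Bruno₂*: the pronoun c-commands this R-expression → coindexation would violate Principle C on *Bruno₂*.
*[Bruno₂'s brother]₃*: the pronoun c-commands this R-expression → coindexation would violate Principle C on *[Bruno₂'s brother]₃*.
*Jonas₄*: the pronoun c-commands this R-expression → coindexation would violate Principle C on *Jonas₄*.
*Ivan₅*: the pronoun c-commands this R-expression → coindexation would violate Principle C on *Ivan₅*.

none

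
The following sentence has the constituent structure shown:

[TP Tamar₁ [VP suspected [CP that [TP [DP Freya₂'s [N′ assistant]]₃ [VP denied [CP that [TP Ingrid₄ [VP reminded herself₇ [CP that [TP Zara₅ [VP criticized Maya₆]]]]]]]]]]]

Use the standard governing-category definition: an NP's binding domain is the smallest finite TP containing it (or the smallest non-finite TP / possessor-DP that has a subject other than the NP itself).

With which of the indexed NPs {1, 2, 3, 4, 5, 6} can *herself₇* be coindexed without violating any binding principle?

{4}

*herself* is an anaphor, so Principle A applies: it must be bound in its binding domain.
Binding domain of *herself₇*: the embedded TP, whose subject is Ingrid₄.
*Tamar₁* c-commands the anaphor but is outside its binding domain → cannot satisfy Principle A.
*Freya₂* does not c-command the anaphor → cannot bind it.
*[Freya₂'s assistant]₃* c-commands the anaphor but is outside its binding domain → cannot satisfy Principle A.
*Ingrid₄* c-commands the anaphor within its binding domain → licit binder.
*Zara₅* does not c-command the anaphor → cannot bind it.
*Maya₆* does not c-command the anaphor → cannot bind it.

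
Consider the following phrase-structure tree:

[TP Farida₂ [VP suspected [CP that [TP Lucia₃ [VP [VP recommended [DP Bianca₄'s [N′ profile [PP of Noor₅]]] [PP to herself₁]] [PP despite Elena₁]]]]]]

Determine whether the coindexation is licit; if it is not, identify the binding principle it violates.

The two coindexed NPs are *Elena₁* and *herself₁*.
*herself₁* is an anaphor. Principle A requires it to be bound within its binding domain — the embedded TP, whose subject is Lucia₃.
Within that domain it is c-commanded by *Lucia₃*, which does not share its index.
*Elena₁* does not c-command the anaphor at all.
The anaphor is unbound in its domain → Principle A violation.

Principle A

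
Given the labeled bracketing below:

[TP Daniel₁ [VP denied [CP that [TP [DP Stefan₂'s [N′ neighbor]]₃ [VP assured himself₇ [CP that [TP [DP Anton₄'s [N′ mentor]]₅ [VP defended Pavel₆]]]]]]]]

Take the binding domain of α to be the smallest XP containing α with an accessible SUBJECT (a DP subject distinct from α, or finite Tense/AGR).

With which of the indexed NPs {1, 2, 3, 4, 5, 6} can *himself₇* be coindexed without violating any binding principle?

*himself* is an anaphor, so Principle A applies: it must be bound in its binding domain.
Binding domain of *himself₇*: the embedded TP, whose subject is [Stefan₂'s neighbor]₃.
*Daniel₁* c-commands the anaphor but is outside its binding domain → cannot satisfy Principle A.
*Stefan₂* does not c-command the anaphor → cannot bind it.
*[Stefan₂'s neighbor]₃* c-commands the anaphor within its binding domain → licit binder.
*Anton₄* does not c-command the anaphor → cannot bind it.
*[Anton₄'s mentor]₅* does not c-command the anaphor → cannot bind it.
*Pavel₆* does not c-command the anaphor → cannot bind it.

{3}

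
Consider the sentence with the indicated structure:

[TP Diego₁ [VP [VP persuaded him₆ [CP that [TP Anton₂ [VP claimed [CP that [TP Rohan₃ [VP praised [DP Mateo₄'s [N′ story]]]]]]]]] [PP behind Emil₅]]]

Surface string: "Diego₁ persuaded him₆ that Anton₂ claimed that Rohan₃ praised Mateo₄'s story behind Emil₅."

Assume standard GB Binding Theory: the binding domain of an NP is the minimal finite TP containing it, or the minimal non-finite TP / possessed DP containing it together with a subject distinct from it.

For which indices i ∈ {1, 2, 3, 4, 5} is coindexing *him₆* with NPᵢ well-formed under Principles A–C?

*him* is a pronoun, so Principle B applies: it must be free in its binding domain.
Binding domain of *him₆*: the matrix TP, whose subject is Diego₁.
*Diego₁* c-commands the pronoun within its binding domain → coindexation would violate Principle B.
*Anton₂*: the pronoun c-commands this R-expression → coindexation would violate Principle C on *Anton₂*.
*Rohan₃*: the pronoun c-commands this R-expression → coindexation would violate Principle C on *Rohan₃*.
*Mateo₄*: the pronoun c-commands this R-expression → coindexation would violate Principle C on *Mateo₄*.
*Emil₅* and the pronoun do not c-command one another → neither Principle B nor Principle C is at stake; coindexation permitted.

{5}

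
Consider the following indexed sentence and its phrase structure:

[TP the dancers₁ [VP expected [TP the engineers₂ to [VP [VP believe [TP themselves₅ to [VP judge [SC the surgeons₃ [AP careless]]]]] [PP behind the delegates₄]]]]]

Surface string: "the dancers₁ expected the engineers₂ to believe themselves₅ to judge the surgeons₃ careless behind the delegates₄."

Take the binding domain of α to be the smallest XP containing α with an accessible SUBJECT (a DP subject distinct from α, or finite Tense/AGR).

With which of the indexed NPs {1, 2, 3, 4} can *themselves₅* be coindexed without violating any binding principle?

*themselves* is an anaphor, so Principle A applies: it must be bound in its binding domain.
Binding domain of *themselves₅*: the embedded TP, whose subject is the engineers₂.
*the dancers₁* c-commands the anaphor but is outside its binding domain → cannot satisfy Principle A.
*the engineers₂* c-commands the anaphor within its binding domain → licit binder.
*the surgeons₃* does not c-command the anaphor → cannot bind it.
*the delegates₄* does not c-command the anaphor → cannot bind it.

{2}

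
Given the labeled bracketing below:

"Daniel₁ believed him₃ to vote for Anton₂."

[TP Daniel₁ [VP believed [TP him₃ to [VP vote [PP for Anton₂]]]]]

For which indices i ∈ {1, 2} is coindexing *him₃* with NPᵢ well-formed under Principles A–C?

none

*him* is a pronoun, so Principle B applies: it must be free in its binding domain.
Binding domain of *him₃*: the matrix TP, whose subject is Daniel₁.
*Daniel₁* c-commands the pronoun within its binding domain → coindexation would violate Principle B.
*Anton₂*: the pronoun c-commands this R-expression → coindexation would violate Principle C on *Anton₂*.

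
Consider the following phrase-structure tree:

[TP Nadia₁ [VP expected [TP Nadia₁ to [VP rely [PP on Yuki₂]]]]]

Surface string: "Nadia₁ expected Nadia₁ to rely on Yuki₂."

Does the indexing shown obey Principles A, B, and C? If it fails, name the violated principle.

Principle C

The two coindexed NPs are *Nadia₁* (the higher occurrence) and *Nadia₁* (the lower occurrence).
*Nadia₁* (the lower occurrence) is an R-expression. Principle C requires it to be free everywhere.
*Nadia₁* (the higher occurrence) c-commands it and carries the same index.
The R-expression is bound → Principle C violation.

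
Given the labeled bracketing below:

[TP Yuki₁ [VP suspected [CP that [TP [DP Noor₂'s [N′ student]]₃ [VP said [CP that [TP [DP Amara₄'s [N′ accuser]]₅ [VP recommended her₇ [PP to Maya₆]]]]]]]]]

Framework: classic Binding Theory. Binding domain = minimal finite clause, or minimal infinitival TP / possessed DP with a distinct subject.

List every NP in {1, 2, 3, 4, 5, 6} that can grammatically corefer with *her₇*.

{1, 2, 3, 4}

*her* is a pronoun, so Principle B applies: it must be free in its binding domain.
Binding domain of *her₇*: the embedded TP, whose subject is [Amara₄'s accuser]₅.
*Yuki₁* c-commands the pronoun but from outside its binding domain, and is not c-commanded by it → coindexation permitted.
*Noor₂* and the pronoun do not c-command one another → neither Principle B nor Principle C is at stake; coindexation permitted.
*[Noor₂'s student]₃* c-commands the pronoun but from outside its binding domain, and is not c-commanded by it → coindexation permitted.
*Amara₄* and the pronoun do not c-command one another → neither Principle B nor Principle C is at stake; coindexation permitted.
*[Amara₄'s accuser]₅* c-commands the pronoun within its binding domain → coindexation would violate Principle B.
*Maya₆*: the pronoun c-commands this R-expression → coindexation would violate Principle C on *Maya₆*.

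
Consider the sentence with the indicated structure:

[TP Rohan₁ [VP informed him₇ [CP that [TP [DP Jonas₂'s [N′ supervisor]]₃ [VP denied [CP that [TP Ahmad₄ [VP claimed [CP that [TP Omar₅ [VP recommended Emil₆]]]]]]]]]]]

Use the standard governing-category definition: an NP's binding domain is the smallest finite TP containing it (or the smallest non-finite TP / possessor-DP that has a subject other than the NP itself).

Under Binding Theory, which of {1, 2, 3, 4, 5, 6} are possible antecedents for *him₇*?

none

*him* is a pronoun, so Principle B applies: it must be free in its binding domain.
Binding domain of *him₇*: the matrix TP, whose subject is Rohan₁.
*Rohan₁* c-commands the pronoun within its binding domain → coindexation would violate Principle B.
*Jonas₂*: the pronoun c-commands this R-expression → coindexation would violate Principle C on *Jonas₂*.
*[Jonas₂'s supervisor]₃*: the pronoun c-commands this R-expression → coindexation would violate Principle C on *[Jonas₂'s supervisor]₃*.
*Ahmad₄*: the pronoun c-commands this R-expression → coindexation would violate Principle C on *Ahmad₄*.
*Omar₅*: the pronoun c-commands this R-expression → coindexation would violate Principle C on *Omar₅*.
*Emil₆*: the pronoun c-commands this R-expression → coindexation would violate Principle C on *Emil₆*.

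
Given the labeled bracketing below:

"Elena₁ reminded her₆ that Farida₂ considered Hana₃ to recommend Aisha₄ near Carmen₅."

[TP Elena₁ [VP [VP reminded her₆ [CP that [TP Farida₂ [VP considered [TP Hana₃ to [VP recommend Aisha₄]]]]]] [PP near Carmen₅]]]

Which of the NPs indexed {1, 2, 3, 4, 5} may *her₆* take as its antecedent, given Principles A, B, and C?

*her* is a pronoun, so Principle B applies: it must be free in its binding domain.
Binding domain of *her₆*: the matrix TP, whose subject is Elena₁.
*Elena₁* c-commands the pronoun within its binding domain → coindexation would violate Principle B.
*Farida₂*: the pronoun c-commands this R-expression → coindexation would violate Principle C on *Farida₂*.
*Hana₃*: the pronoun c-commands this R-expression → coindexation would violate Principle C on *Hana₃*.
*Aisha₄*: the pronoun c-commands this R-expression → coindexation would violate Principle C on *Aisha₄*.
*Carmen₅* and the pronoun do not c-command one another → neither Principle B nor Principle C is at stake; coindexation permitted.

{5}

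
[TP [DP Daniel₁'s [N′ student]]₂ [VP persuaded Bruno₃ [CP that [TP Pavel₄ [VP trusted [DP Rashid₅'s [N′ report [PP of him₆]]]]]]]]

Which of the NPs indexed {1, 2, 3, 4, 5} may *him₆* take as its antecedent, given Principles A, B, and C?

*him* is a pronoun, so Principle B applies: it must be free in its binding domain.
Binding domain of *him₆*: the possessed DP, whose subject is Rashid₅.
*Daniel₁* and the pronoun do not c-command one another → neither Principle B nor Principle C is at stake; coindexation permitted.
*[Daniel₁'s student]₂* c-commands the pronoun but from outside its binding domain, and is not c-commanded by it → coindexation permitted.
*Bruno₃* c-commands the pronoun but from outside its binding domain, and is not c-commanded by it → coindexation permitted.
*Pavel₄* c-commands the pronoun but from outside its binding domain, and is not c-commanded by it → coindexation permitted.
*Rashid₅* c-commands the pronoun within its binding domain → coindexation would violate Principle B.

{1, 2, 3, 4}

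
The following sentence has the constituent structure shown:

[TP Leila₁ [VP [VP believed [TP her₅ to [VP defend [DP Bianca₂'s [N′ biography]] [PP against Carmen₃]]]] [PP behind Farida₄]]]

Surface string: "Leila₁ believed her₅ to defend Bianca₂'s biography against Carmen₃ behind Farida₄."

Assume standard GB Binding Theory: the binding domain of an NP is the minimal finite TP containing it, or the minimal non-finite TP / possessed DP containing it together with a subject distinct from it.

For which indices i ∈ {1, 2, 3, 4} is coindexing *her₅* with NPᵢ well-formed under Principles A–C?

{4}

*her* is a pronoun, so Principle B applies: it must be free in its binding domain.
Binding domain of *her₅*: the matrix TP, whose subject is Leila₁.
*Leila₁* c-commands the pronoun within its binding domain → coindexation would violate Principle B.
*Bianca₂*: the pronoun c-commands this R-expression → coindexation would violate Principle C on *Bianca₂*.
*Carmen₃*: the pronoun c-commands this R-expression → coindexation would violate Principle C on *Carmen₃*.
*Farida₄* and the pronoun do not c-command one another → neither Principle B nor Principle C is at stake; coindexation permitted.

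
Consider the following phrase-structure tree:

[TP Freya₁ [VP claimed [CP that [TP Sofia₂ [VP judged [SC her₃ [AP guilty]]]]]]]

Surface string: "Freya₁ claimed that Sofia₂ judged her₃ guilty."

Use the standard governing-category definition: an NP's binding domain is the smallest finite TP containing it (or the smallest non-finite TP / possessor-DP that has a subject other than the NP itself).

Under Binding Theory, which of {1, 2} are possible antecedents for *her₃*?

{1}

*her* is a pronoun, so Principle B applies: it must be free in its binding domain.
Binding domain of *her₃*: the embedded TP, whose subject is Sofia₂.
*Freya₁* c-commands the pronoun but from outside its binding domain, and is not c-commanded by it → coindexation permitted.
*Sofia₂* c-commands the pronoun within its binding domain → coindexation would violate Principle B.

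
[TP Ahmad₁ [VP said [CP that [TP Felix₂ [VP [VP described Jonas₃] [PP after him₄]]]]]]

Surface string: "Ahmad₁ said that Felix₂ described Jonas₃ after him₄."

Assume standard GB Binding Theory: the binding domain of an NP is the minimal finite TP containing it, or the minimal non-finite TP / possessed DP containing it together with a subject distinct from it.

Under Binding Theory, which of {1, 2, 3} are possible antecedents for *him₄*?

{1, 3}

*him* is a pronoun, so Principle B applies: it must be free in its binding domain.
Binding domain of *him₄*: the embedded TP, whose subject is Felix₂.
*Ahmad₁* c-commands the pronoun but from outside its binding domain, and is not c-commanded by it → coindexation permitted.
*Felix₂* c-commands the pronoun within its binding domain → coindexation would violate Principle B.
*Jonas₃* and the pronoun do not c-command one another → neither Principle B nor Principle C is at stake; coindexation permitted.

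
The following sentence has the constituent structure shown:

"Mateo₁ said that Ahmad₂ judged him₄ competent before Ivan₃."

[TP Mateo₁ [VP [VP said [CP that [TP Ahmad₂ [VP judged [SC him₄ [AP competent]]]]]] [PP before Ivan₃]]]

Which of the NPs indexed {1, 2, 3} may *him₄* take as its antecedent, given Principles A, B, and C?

*him* is a pronoun, so Principle B applies: it must be free in its binding domain.
Binding domain of *him₄*: the embedded TP, whose subject is Ahmad₂.
*Mateo₁* c-commands the pronoun but from outside its binding domain, and is not c-commanded by it → coindexation permitted.
*Ahmad₂* c-commands the pronoun within its binding domain → coindexation would violate Principle B.
*Ivan₃* and the pronoun do not c-command one another → neither Principle B nor Principle C is at stake; coindexation permitted.

{1, 3}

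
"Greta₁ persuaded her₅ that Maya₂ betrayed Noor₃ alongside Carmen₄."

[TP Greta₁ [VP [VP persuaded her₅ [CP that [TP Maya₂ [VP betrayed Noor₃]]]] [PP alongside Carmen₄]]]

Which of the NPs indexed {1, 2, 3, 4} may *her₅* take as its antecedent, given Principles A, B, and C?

*her* is a pronoun, so Principle B applies: it must be free in its binding domain.
Binding domain of *her₅*: the matrix TP, whose subject is Greta₁.
*Greta₁* c-commands the pronoun within its binding domain → coindexation would violate Principle B.
*Maya₂*: the pronoun c-commands this R-expression → coindexation would violate Principle C on *Maya₂*.
*Noor₃*: the pronoun c-commands this R-expression → coindexation would violate Principle C on *Noor₃*.
*Carmen₄* and the pronoun do not c-command one another → neither Principle B nor Principle C is at stake; coindexation permitted.

{4}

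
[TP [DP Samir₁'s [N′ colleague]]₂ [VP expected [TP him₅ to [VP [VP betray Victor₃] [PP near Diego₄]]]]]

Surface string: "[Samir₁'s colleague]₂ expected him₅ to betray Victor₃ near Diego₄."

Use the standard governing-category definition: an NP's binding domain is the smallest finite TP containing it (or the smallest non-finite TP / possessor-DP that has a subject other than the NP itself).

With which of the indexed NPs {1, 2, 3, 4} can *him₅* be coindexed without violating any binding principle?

*him* is a pronoun, so Principle B applies: it must be free in its binding domain.
Binding domain of *him₅*: the matrix TP, whose subject is [Samir₁'s colleague]₂.
*Samir₁* and the pronoun do not c-command one another → neither Principle B nor Principle C is at stake; coindexation permitted.
*[Samir₁'s colleague]₂* c-commands the pronoun within its binding domain → coindexation would violate Principle B.
*Victor₃*: the pronoun c-commands this R-expression → coindexation would violate Principle C on *Victor₃*.
*Diego₄*: the pronoun c-commands this R-expression → coindexation would violate Principle C on *Diego₄*.

{1}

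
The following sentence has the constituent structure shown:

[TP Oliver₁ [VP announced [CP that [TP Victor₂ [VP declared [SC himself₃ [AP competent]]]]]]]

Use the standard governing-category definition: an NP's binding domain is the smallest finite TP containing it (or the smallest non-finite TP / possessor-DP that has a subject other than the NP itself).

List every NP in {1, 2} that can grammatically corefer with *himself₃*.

*himself* is an anaphor, so Principle A applies: it must be bound in its binding domain.
Binding domain of *himself₃*: the embedded TP, whose subject is Victor₂.
*Oliver₁* c-commands the anaphor but is outside its binding domain → cannot satisfy Principle A.
*Victor₂* c-commands the anaphor within its binding domain → licit binder.

{2}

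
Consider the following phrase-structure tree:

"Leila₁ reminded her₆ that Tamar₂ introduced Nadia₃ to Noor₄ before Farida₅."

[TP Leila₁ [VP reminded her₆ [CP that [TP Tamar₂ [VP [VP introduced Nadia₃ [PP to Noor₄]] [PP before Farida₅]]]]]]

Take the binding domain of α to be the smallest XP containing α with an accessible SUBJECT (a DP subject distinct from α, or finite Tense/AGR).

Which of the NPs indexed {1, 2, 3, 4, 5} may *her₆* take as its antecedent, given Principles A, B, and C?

*her* is a pronoun, so Principle B applies: it must be free in its binding domain.
Binding domain of *her₆*: the matrix TP, whose subject is Leila₁.
*Leila₁* c-commands the pronoun within its binding domain → coindexation would violate Principle B.
*Tamar₂*: the pronoun c-commands this R-expression → coindexation would violate Principle C on *Tamar₂*.
*Nadia₃*: the pronoun c-commands this R-expression → coindexation would violate Principle C on *Nadia₃*.
*Noor₄*: the pronoun c-commands this R-expression → coindexation would violate Principle C on *Noor₄*.
*Farida₅*: the pronoun c-commands this R-expression → coindexation would violate Principle C on *Farida₅*.

none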